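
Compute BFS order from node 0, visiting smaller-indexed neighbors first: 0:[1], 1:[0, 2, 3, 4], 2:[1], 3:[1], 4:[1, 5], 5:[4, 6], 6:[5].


BFS queue: start with [0]
Visit order: [0, 1, 2, 3, 4, 5, 6]


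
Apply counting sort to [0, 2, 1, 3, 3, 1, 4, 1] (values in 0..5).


Count array: [1, 3, 1, 2, 1, 0]
Reconstruct: [0, 1, 1, 1, 2, 3, 3, 4]


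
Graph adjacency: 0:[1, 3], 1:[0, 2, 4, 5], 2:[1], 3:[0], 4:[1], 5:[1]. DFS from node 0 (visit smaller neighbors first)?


DFS stack-based: start with [0]
Visit order: [0, 1, 2, 4, 5, 3]


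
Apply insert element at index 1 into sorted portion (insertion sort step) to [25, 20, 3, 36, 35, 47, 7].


After one pass: [20, 25, 3, 36, 35, 47, 7]


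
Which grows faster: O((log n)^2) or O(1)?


constant grows slower than polylogarithmic
O(1) is asymptotically smaller; O((log n)^2) grows faster


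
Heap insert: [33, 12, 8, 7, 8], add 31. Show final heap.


Append 31: [33, 12, 8, 7, 8, 31]
Bubble up: swap idx 5(31) with idx 2(8)
Result: [33, 12, 31, 7, 8, 8]


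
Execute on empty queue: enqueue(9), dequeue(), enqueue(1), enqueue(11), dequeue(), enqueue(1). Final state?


enqueue(9) -> [9]
dequeue() returns 9 -> []
enqueue(1) -> [1]
enqueue(11) -> [1, 11]
dequeue() returns 1 -> [11]
enqueue(1) -> [11, 1]
Final queue (front to back): [11, 1]


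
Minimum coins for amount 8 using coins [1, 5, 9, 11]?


dp[0]=0; dp[i]=1+min(dp[i-c] for c in coins)
...dp[3]=3, dp[4]=4, dp[5]=1, dp[6]=2, dp[7]=3, dp[8]=4
Minimum coins for 8 = 4


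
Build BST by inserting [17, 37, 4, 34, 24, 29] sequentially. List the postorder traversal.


Root = 17; build tree by BST insertion.
Postorder traversal: [4, 29, 24, 34, 37, 17]


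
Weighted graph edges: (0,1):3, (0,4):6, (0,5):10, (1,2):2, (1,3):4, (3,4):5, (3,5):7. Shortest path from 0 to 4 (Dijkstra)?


Dijkstra from 0:
Distances: {0: 0, 1: 3, 2: 5, 3: 7, 4: 6, 5: 10}
Shortest distance to 4 = 6, path = [0, 4]


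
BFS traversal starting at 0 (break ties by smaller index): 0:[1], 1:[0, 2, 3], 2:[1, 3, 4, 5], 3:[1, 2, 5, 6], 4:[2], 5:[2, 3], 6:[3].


BFS queue: start with [0]
Visit order: [0, 1, 2, 3, 4, 5, 6]


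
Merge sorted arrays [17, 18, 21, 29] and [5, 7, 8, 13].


Compare heads, take smaller each step.
Merged: [5, 7, 8, 13, 17, 18, 21, 29]


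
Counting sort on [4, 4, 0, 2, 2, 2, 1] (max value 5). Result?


Count array: [1, 1, 3, 0, 2, 0]
Reconstruct: [0, 1, 2, 2, 2, 4, 4]


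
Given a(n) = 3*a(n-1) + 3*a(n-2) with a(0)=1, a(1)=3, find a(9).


Build bottom-up:
...a(7)=9315, a(8)=35316, a(9)=3*35316+3*9315=133893


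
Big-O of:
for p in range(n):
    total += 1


Per nesting level: O(n) = O(n)
Complexity: O(n)


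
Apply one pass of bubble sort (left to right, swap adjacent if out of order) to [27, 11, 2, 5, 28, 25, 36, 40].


After one pass: [11, 2, 5, 27, 25, 28, 36, 40]


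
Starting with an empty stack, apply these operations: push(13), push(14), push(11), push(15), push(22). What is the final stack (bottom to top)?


push(13) -> [13]
push(14) -> [13, 14]
push(11) -> [13, 14, 11]
push(15) -> [13, 14, 11, 15]
push(22) -> [13, 14, 11, 15, 22]
Final stack (bottom to top): [13, 14, 11, 15, 22]


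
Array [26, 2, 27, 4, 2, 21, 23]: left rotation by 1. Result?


Left rotate by 1: [2, 27, 4, 2, 21, 23, 26]


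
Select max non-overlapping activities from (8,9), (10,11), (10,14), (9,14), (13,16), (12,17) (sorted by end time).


Greedy: pick earliest-ending, then skip overlaps.
Selected (3 activities): [(8, 9), (10, 11), (13, 16)]


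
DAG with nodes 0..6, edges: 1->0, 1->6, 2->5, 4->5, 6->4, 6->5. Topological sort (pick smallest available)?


Kahn's algorithm, process smallest node first
Order: [1, 0, 2, 3, 6, 4, 5]


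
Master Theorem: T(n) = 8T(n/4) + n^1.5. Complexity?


a=8, b=4, c=1.5. log_4(8)=1.5 = c=1.5. Case 2: O(n^c log n) = O(n^1.500 log n)
Complexity: O(n^1.500 log n)


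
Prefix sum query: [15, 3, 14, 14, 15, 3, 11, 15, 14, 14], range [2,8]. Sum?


Prefix sums: [0, 15, 18, 32, 46, 61, 64, 75, 90, 104, 118]
Sum[2..8] = prefix[9] - prefix[2] = 104 - 18 = 86


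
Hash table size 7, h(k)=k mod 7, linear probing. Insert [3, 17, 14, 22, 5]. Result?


Insertions: 3->slot 3; 17->slot 4; 14->slot 0; 22->slot 1; 5->slot 5
Table: [14, 22, None, 3, 17, 5, None]


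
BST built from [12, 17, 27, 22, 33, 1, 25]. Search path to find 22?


BST root = 12
Search for 22: compare at each node
Path: [12, 17, 27, 22]


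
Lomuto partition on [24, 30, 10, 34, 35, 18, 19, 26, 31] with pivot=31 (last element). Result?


Elements <= 31 go left of pivot.
Result: [24, 30, 10, 18, 19, 26, 31, 34, 35], pivot at index 6


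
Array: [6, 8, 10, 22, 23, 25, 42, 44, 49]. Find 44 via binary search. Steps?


Search for 44:
[0,8] mid=4 arr[4]=23
[5,8] mid=6 arr[6]=42
[7,8] mid=7 arr[7]=44
Total: 3 comparisons


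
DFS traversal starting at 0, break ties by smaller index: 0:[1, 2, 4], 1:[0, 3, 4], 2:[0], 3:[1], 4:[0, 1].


DFS stack-based: start with [0]
Visit order: [0, 1, 3, 4, 2]


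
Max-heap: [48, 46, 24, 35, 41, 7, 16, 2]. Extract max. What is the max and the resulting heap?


Max = 48
Replace root with last, heapify down
Resulting heap: [46, 41, 24, 35, 2, 7, 16]


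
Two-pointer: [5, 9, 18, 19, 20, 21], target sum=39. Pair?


Two pointers: lo=0, hi=5
Found pair: (18, 21) summing to 39


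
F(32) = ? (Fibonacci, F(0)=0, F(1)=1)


F(n)=F(n-1)+F(n-2)
...F(30)=832040, F(31)=1346269, F(32)=2178309


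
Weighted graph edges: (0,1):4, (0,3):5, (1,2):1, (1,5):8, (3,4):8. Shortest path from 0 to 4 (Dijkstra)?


Dijkstra from 0:
Distances: {0: 0, 1: 4, 2: 5, 3: 5, 4: 13, 5: 12}
Shortest distance to 4 = 13, path = [0, 3, 4]


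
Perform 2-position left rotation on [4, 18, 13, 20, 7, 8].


Left rotate by 2: [13, 20, 7, 8, 4, 18]


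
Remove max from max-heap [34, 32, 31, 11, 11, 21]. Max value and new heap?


Max = 34
Replace root with last, heapify down
Resulting heap: [32, 21, 31, 11, 11]


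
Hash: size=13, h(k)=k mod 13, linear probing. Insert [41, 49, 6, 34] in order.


Insertions: 41->slot 2; 49->slot 10; 6->slot 6; 34->slot 8
Table: [None, None, 41, None, None, None, 6, None, 34, None, 49, None, None]


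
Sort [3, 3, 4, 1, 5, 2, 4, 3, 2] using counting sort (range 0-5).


Count array: [0, 1, 2, 3, 2, 1]
Reconstruct: [1, 2, 2, 3, 3, 3, 4, 4, 5]


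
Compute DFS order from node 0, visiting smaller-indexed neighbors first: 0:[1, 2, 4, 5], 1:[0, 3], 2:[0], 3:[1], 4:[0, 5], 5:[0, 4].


DFS stack-based: start with [0]
Visit order: [0, 1, 3, 2, 4, 5]


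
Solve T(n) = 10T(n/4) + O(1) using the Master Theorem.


a=10, b=4, c=0. log_4(10)=1.661 > c=0. Case 1: O(n^log_b(a)) = O(n^1.661)
Complexity: O(n^1.661)


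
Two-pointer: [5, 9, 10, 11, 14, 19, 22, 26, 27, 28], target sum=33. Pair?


Two pointers: lo=0, hi=9
Found pair: (5, 28) summing to 33


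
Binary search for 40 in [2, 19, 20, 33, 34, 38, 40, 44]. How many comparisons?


Search for 40:
[0,7] mid=3 arr[3]=33
[4,7] mid=5 arr[5]=38
[6,7] mid=6 arr[6]=40
Total: 3 comparisons


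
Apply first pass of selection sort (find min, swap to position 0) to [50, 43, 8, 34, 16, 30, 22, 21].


After one pass: [8, 43, 50, 34, 16, 30, 22, 21]


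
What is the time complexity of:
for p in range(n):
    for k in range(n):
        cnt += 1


Per nesting level: O(n) * O(n) = O(n^2)
Complexity: O(n^2)


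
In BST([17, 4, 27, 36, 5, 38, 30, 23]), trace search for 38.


BST root = 17
Search for 38: compare at each node
Path: [17, 27, 36, 38]


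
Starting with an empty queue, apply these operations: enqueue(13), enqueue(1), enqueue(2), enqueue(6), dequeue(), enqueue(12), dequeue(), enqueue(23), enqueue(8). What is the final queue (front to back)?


enqueue(13) -> [13]
enqueue(1) -> [13, 1]
enqueue(2) -> [13, 1, 2]
enqueue(6) -> [13, 1, 2, 6]
dequeue() returns 13 -> [1, 2, 6]
enqueue(12) -> [1, 2, 6, 12]
dequeue() returns 1 -> [2, 6, 12]
enqueue(23) -> [2, 6, 12, 23]
enqueue(8) -> [2, 6, 12, 23, 8]
Final queue (front to back): [2, 6, 12, 23, 8]


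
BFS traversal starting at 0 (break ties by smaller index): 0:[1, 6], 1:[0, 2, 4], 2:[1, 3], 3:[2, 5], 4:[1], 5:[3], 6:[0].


BFS queue: start with [0]
Visit order: [0, 1, 6, 2, 4, 3, 5]


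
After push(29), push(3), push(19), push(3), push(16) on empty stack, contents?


push(29) -> [29]
push(3) -> [29, 3]
push(19) -> [29, 3, 19]
push(3) -> [29, 3, 19, 3]
push(16) -> [29, 3, 19, 3, 16]
Final stack (bottom to top): [29, 3, 19, 3, 16]


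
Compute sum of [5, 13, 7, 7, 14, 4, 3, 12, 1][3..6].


Prefix sums: [0, 5, 18, 25, 32, 46, 50, 53, 65, 66]
Sum[3..6] = prefix[7] - prefix[3] = 53 - 25 = 28


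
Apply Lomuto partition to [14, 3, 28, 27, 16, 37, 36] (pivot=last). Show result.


Elements <= 36 go left of pivot.
Result: [14, 3, 28, 27, 16, 36, 37], pivot at index 5


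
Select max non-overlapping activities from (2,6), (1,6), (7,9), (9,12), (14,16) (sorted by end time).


Greedy: pick earliest-ending, then skip overlaps.
Selected (4 activities): [(2, 6), (7, 9), (9, 12), (14, 16)]


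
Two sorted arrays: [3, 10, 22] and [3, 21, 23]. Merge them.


Compare heads, take smaller each step.
Merged: [3, 3, 10, 21, 22, 23]


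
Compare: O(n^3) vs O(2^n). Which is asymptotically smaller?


cubic grows slower than exponential
O(n^3) is asymptotically smaller; O(2^n) grows faster


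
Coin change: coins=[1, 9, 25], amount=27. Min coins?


dp[0]=0; dp[i]=1+min(dp[i-c] for c in coins)
...dp[22]=6, dp[23]=7, dp[24]=8, dp[25]=1, dp[26]=2, dp[27]=3
Minimum coins for 27 = 3


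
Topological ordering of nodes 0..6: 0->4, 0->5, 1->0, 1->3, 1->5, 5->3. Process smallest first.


Kahn's algorithm, process smallest node first
Order: [1, 0, 2, 4, 5, 3, 6]


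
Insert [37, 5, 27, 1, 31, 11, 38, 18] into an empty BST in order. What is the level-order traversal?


Root = 37; build tree by BST insertion.
Level-Order traversal: [37, 5, 38, 1, 27, 11, 31, 18]


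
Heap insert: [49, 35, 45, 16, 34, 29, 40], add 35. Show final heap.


Append 35: [49, 35, 45, 16, 34, 29, 40, 35]
Bubble up: swap idx 7(35) with idx 3(16)
Result: [49, 35, 45, 35, 34, 29, 40, 16]


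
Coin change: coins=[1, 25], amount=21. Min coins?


dp[0]=0; dp[i]=1+min(dp[i-c] for c in coins)
...dp[16]=16, dp[17]=17, dp[18]=18, dp[19]=19, dp[20]=20, dp[21]=21
Minimum coins for 21 = 21


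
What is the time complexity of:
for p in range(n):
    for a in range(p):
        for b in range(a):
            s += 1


Per nesting level: O(n) * O(n) [triangular over p] * O(n) [triangular over a] = O(n^3)
Complexity: O(n^3)


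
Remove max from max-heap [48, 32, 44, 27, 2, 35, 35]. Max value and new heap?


Max = 48
Replace root with last, heapify down
Resulting heap: [44, 32, 35, 27, 2, 35]


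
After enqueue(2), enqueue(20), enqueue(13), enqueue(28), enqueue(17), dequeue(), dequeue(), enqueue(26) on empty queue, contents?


enqueue(2) -> [2]
enqueue(20) -> [2, 20]
enqueue(13) -> [2, 20, 13]
enqueue(28) -> [2, 20, 13, 28]
enqueue(17) -> [2, 20, 13, 28, 17]
dequeue() returns 2 -> [20, 13, 28, 17]
dequeue() returns 20 -> [13, 28, 17]
enqueue(26) -> [13, 28, 17, 26]
Final queue (front to back): [13, 28, 17, 26]


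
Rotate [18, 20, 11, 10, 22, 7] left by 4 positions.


Left rotate by 4: [22, 7, 18, 20, 11, 10]


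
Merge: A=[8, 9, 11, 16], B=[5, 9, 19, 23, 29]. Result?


Compare heads, take smaller each step.
Merged: [5, 8, 9, 9, 11, 16, 19, 23, 29]


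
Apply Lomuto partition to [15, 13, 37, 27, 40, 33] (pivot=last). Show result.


Elements <= 33 go left of pivot.
Result: [15, 13, 27, 33, 40, 37], pivot at index 3


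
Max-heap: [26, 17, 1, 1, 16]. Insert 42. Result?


Append 42: [26, 17, 1, 1, 16, 42]
Bubble up: swap idx 5(42) with idx 2(1); swap idx 2(42) with idx 0(26)
Result: [42, 17, 26, 1, 16, 1]


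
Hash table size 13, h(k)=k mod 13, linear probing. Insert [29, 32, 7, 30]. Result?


Insertions: 29->slot 3; 32->slot 6; 7->slot 7; 30->slot 4
Table: [None, None, None, 29, 30, None, 32, 7, None, None, None, None, None]


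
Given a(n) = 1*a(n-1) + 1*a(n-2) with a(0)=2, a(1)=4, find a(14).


Build bottom-up:
...a(12)=754, a(13)=1220, a(14)=1*1220+1*754=1974


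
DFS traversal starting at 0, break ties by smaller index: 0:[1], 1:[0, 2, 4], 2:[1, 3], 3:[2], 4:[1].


DFS stack-based: start with [0]
Visit order: [0, 1, 2, 3, 4]


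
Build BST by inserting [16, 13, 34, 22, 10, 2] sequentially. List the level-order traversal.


Root = 16; build tree by BST insertion.
Level-Order traversal: [16, 13, 34, 10, 22, 2]


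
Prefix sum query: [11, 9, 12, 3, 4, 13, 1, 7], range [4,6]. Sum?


Prefix sums: [0, 11, 20, 32, 35, 39, 52, 53, 60]
Sum[4..6] = prefix[7] - prefix[4] = 53 - 35 = 18


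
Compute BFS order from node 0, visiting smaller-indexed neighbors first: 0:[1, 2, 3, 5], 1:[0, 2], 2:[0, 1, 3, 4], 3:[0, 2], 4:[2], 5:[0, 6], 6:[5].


BFS queue: start with [0]
Visit order: [0, 1, 2, 3, 5, 4, 6]


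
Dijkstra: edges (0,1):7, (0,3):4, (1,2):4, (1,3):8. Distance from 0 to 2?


Dijkstra from 0:
Distances: {0: 0, 1: 7, 2: 11, 3: 4}
Shortest distance to 2 = 11, path = [0, 1, 2]


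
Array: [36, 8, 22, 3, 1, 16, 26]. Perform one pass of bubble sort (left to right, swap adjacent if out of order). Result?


After one pass: [8, 22, 3, 1, 16, 26, 36]


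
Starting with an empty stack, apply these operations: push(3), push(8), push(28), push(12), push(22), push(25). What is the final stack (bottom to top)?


push(3) -> [3]
push(8) -> [3, 8]
push(28) -> [3, 8, 28]
push(12) -> [3, 8, 28, 12]
push(22) -> [3, 8, 28, 12, 22]
push(25) -> [3, 8, 28, 12, 22, 25]
Final stack (bottom to top): [3, 8, 28, 12, 22, 25]


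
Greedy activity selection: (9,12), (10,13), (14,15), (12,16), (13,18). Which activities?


Greedy: pick earliest-ending, then skip overlaps.
Selected (2 activities): [(9, 12), (14, 15)]


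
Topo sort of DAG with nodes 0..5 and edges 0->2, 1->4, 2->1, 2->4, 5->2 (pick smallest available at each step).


Kahn's algorithm, process smallest node first
Order: [0, 3, 5, 2, 1, 4]


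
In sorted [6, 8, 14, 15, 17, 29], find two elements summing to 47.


Two pointers: lo=0, hi=5
No pair sums to 47


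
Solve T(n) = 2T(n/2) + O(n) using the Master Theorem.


a=2, b=2, c=1. log_2(2)=1 = c=1. Case 2: O(n^c log n) = O(n log n)
Complexity: O(n log n)


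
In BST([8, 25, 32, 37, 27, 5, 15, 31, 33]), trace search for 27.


BST root = 8
Search for 27: compare at each node
Path: [8, 25, 32, 27]


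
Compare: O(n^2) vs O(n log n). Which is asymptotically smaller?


linearithmic grows slower than quadratic
O(n log n) is asymptotically smaller; O(n^2) grows faster


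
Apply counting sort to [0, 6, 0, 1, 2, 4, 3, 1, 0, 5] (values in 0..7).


Count array: [3, 2, 1, 1, 1, 1, 1, 0]
Reconstruct: [0, 0, 0, 1, 1, 2, 3, 4, 5, 6]


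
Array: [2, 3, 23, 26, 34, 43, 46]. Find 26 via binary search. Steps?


Search for 26:
[0,6] mid=3 arr[3]=26
Total: 1 comparisons


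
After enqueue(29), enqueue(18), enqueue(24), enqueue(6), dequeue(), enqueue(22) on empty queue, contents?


enqueue(29) -> [29]
enqueue(18) -> [29, 18]
enqueue(24) -> [29, 18, 24]
enqueue(6) -> [29, 18, 24, 6]
dequeue() returns 29 -> [18, 24, 6]
enqueue(22) -> [18, 24, 6, 22]
Final queue (front to back): [18, 24, 6, 22]


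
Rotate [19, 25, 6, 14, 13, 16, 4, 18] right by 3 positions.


Right rotate by 3: [16, 4, 18, 19, 25, 6, 14, 13]


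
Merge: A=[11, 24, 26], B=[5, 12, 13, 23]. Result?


Compare heads, take smaller each step.
Merged: [5, 11, 12, 13, 23, 24, 26]


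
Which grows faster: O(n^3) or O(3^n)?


cubic grows slower than exponential (base 3)
O(n^3) is asymptotically smaller; O(3^n) grows faster


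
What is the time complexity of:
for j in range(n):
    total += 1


Per nesting level: O(n) = O(n)
Complexity: O(n)


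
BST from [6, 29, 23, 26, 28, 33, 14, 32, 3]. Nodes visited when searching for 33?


BST root = 6
Search for 33: compare at each node
Path: [6, 29, 33]


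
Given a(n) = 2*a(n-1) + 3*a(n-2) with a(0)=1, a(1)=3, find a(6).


Build bottom-up:
...a(4)=81, a(5)=243, a(6)=2*243+3*81=729


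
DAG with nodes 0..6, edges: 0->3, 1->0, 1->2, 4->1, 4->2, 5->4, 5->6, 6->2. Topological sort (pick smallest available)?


Kahn's algorithm, process smallest node first
Order: [5, 4, 1, 0, 3, 6, 2]


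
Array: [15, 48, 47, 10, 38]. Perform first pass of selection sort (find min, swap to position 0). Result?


After one pass: [10, 48, 47, 15, 38]


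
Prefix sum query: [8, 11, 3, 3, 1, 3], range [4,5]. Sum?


Prefix sums: [0, 8, 19, 22, 25, 26, 29]
Sum[4..5] = prefix[6] - prefix[4] = 29 - 25 = 4


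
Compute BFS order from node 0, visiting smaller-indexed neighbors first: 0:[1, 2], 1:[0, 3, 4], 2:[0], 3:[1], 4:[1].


BFS queue: start with [0]
Visit order: [0, 1, 2, 3, 4]


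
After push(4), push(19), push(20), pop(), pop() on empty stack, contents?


push(4) -> [4]
push(19) -> [4, 19]
push(20) -> [4, 19, 20]
pop() returns 20 -> [4, 19]
pop() returns 19 -> [4]
Final stack (bottom to top): [4]


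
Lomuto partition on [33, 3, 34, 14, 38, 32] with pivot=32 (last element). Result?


Elements <= 32 go left of pivot.
Result: [3, 14, 32, 33, 38, 34], pivot at index 2


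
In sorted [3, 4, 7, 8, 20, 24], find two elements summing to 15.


Two pointers: lo=0, hi=5
Found pair: (7, 8) summing to 15


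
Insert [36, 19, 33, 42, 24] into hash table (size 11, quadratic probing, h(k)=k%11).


Insertions: 36->slot 3; 19->slot 8; 33->slot 0; 42->slot 9; 24->slot 2
Table: [33, None, 24, 36, None, None, None, None, 19, 42, None]


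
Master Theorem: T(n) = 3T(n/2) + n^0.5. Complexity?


a=3, b=2, c=0.5. log_2(3)=1.585 > c=0.5. Case 1: O(n^log_b(a)) = O(n^1.585)
Complexity: O(n^1.585)


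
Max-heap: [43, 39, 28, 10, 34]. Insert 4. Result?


Append 4: [43, 39, 28, 10, 34, 4]
Bubble up: no swaps needed
Result: [43, 39, 28, 10, 34, 4]


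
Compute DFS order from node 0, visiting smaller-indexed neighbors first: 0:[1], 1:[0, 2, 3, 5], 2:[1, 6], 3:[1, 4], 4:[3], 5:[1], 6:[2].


DFS stack-based: start with [0]
Visit order: [0, 1, 2, 6, 3, 4, 5]


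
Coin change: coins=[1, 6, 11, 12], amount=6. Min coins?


dp[0]=0; dp[i]=1+min(dp[i-c] for c in coins)
...dp[1]=1, dp[2]=2, dp[3]=3, dp[4]=4, dp[5]=5, dp[6]=1
Minimum coins for 6 = 1


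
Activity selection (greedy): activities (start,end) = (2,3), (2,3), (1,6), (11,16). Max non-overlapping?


Greedy: pick earliest-ending, then skip overlaps.
Selected (2 activities): [(2, 3), (11, 16)]


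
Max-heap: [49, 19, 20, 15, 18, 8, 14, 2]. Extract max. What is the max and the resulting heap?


Max = 49
Replace root with last, heapify down
Resulting heap: [20, 19, 14, 15, 18, 8, 2]


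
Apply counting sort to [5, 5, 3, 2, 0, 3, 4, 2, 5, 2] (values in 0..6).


Count array: [1, 0, 3, 2, 1, 3, 0]
Reconstruct: [0, 2, 2, 2, 3, 3, 4, 5, 5, 5]


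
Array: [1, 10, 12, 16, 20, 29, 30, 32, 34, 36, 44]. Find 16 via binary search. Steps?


Search for 16:
[0,10] mid=5 arr[5]=29
[0,4] mid=2 arr[2]=12
[3,4] mid=3 arr[3]=16
Total: 3 comparisons


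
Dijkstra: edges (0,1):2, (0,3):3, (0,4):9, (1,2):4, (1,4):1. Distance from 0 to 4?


Dijkstra from 0:
Distances: {0: 0, 1: 2, 2: 6, 3: 3, 4: 3}
Shortest distance to 4 = 3, path = [0, 1, 4]


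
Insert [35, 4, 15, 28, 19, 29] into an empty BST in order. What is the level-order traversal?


Root = 35; build tree by BST insertion.
Level-Order traversal: [35, 4, 15, 28, 19, 29]


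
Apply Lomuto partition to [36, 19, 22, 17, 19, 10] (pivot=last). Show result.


Elements <= 10 go left of pivot.
Result: [10, 19, 22, 17, 19, 36], pivot at index 0


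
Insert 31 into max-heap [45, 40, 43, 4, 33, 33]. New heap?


Append 31: [45, 40, 43, 4, 33, 33, 31]
Bubble up: no swaps needed
Result: [45, 40, 43, 4, 33, 33, 31]


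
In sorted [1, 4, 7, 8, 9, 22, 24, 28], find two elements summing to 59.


Two pointers: lo=0, hi=7
No pair sums to 59


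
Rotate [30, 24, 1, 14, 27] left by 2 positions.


Left rotate by 2: [1, 14, 27, 30, 24]


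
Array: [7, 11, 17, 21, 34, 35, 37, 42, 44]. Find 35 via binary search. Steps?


Search for 35:
[0,8] mid=4 arr[4]=34
[5,8] mid=6 arr[6]=37
[5,5] mid=5 arr[5]=35
Total: 3 comparisons


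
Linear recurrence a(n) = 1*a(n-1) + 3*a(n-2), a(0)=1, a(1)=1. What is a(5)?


Build bottom-up:
...a(3)=7, a(4)=19, a(5)=1*19+3*7=40


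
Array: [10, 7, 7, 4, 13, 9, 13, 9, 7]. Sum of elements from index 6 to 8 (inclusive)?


Prefix sums: [0, 10, 17, 24, 28, 41, 50, 63, 72, 79]
Sum[6..8] = prefix[9] - prefix[6] = 79 - 50 = 29


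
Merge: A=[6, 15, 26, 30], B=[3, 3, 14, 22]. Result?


Compare heads, take smaller each step.
Merged: [3, 3, 6, 14, 15, 22, 26, 30]


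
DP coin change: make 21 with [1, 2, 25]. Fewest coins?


dp[0]=0; dp[i]=1+min(dp[i-c] for c in coins)
...dp[16]=8, dp[17]=9, dp[18]=9, dp[19]=10, dp[20]=10, dp[21]=11
Minimum coins for 21 = 11


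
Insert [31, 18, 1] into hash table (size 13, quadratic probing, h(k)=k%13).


Insertions: 31->slot 5; 18->slot 6; 1->slot 1
Table: [None, 1, None, None, None, 31, 18, None, None, None, None, None, None]


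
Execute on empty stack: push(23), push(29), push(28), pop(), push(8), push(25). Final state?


push(23) -> [23]
push(29) -> [23, 29]
push(28) -> [23, 29, 28]
pop() returns 28 -> [23, 29]
push(8) -> [23, 29, 8]
push(25) -> [23, 29, 8, 25]
Final stack (bottom to top): [23, 29, 8, 25]


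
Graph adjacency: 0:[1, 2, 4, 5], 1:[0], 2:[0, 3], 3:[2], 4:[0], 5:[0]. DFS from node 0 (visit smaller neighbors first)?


DFS stack-based: start with [0]
Visit order: [0, 1, 2, 3, 4, 5]


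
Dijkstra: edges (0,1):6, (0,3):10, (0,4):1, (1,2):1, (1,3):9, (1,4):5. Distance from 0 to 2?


Dijkstra from 0:
Distances: {0: 0, 1: 6, 2: 7, 3: 10, 4: 1}
Shortest distance to 2 = 7, path = [0, 1, 2]


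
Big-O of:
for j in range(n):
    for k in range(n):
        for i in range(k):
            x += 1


Per nesting level: O(n) * O(n) * O(n) [triangular over k] = O(n^3)
Complexity: O(n^3)


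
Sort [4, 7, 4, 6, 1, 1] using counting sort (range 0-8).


Count array: [0, 2, 0, 0, 2, 0, 1, 1, 0]
Reconstruct: [1, 1, 4, 4, 6, 7]


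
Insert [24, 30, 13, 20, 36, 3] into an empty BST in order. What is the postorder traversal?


Root = 24; build tree by BST insertion.
Postorder traversal: [3, 20, 13, 36, 30, 24]


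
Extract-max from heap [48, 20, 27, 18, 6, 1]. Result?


Max = 48
Replace root with last, heapify down
Resulting heap: [27, 20, 1, 18, 6]


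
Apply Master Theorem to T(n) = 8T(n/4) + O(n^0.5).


a=8, b=4, c=0.5. log_4(8)=1.5 > c=0.5. Case 1: O(n^log_b(a)) = O(n^1.500)
Complexity: O(n^1.500)


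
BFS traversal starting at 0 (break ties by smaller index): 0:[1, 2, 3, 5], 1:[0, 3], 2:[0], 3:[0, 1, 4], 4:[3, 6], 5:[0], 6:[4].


BFS queue: start with [0]
Visit order: [0, 1, 2, 3, 5, 4, 6]


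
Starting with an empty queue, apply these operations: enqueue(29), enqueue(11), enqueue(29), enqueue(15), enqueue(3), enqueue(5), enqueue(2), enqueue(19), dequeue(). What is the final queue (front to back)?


enqueue(29) -> [29]
enqueue(11) -> [29, 11]
enqueue(29) -> [29, 11, 29]
enqueue(15) -> [29, 11, 29, 15]
enqueue(3) -> [29, 11, 29, 15, 3]
enqueue(5) -> [29, 11, 29, 15, 3, 5]
enqueue(2) -> [29, 11, 29, 15, 3, 5, 2]
enqueue(19) -> [29, 11, 29, 15, 3, 5, 2, 19]
dequeue() returns 29 -> [11, 29, 15, 3, 5, 2, 19]
Final queue (front to back): [11, 29, 15, 3, 5, 2, 19]


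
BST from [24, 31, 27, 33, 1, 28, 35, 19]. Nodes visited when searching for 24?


BST root = 24
Search for 24: compare at each node
Path: [24]


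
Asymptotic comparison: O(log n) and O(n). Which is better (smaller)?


logarithmic grows slower than linear
O(log n) is asymptotically smaller; O(n) grows faster


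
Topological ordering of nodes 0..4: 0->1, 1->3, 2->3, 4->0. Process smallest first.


Kahn's algorithm, process smallest node first
Order: [2, 4, 0, 1, 3]


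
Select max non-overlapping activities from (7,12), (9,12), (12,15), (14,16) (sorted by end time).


Greedy: pick earliest-ending, then skip overlaps.
Selected (2 activities): [(7, 12), (12, 15)]


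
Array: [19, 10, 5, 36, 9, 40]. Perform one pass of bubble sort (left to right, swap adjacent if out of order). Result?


After one pass: [10, 5, 19, 9, 36, 40]


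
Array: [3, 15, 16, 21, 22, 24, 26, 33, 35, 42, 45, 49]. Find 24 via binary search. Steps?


Search for 24:
[0,11] mid=5 arr[5]=24
Total: 1 comparisons


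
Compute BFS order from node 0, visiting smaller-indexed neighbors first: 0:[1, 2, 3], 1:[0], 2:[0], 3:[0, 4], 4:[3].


BFS queue: start with [0]
Visit order: [0, 1, 2, 3, 4]


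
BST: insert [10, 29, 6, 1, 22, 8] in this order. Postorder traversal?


Root = 10; build tree by BST insertion.
Postorder traversal: [1, 8, 6, 22, 29, 10]


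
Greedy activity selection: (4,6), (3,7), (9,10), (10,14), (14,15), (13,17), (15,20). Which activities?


Greedy: pick earliest-ending, then skip overlaps.
Selected (5 activities): [(4, 6), (9, 10), (10, 14), (14, 15), (15, 20)]


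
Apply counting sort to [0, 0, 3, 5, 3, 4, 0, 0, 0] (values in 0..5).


Count array: [5, 0, 0, 2, 1, 1]
Reconstruct: [0, 0, 0, 0, 0, 3, 3, 4, 5]


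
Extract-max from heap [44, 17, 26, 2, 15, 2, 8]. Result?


Max = 44
Replace root with last, heapify down
Resulting heap: [26, 17, 8, 2, 15, 2]


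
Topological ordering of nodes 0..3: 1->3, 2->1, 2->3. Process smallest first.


Kahn's algorithm, process smallest node first
Order: [0, 2, 1, 3]


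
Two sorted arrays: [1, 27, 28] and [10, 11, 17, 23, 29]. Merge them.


Compare heads, take smaller each step.
Merged: [1, 10, 11, 17, 23, 27, 28, 29]


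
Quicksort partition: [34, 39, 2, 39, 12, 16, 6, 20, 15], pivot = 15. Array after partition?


Elements <= 15 go left of pivot.
Result: [2, 12, 6, 15, 39, 16, 34, 20, 39], pivot at index 3


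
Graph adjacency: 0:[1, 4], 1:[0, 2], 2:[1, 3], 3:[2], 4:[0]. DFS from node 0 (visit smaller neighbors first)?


DFS stack-based: start with [0]
Visit order: [0, 1, 2, 3, 4]


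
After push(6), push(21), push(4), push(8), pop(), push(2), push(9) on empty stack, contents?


push(6) -> [6]
push(21) -> [6, 21]
push(4) -> [6, 21, 4]
push(8) -> [6, 21, 4, 8]
pop() returns 8 -> [6, 21, 4]
push(2) -> [6, 21, 4, 2]
push(9) -> [6, 21, 4, 2, 9]
Final stack (bottom to top): [6, 21, 4, 2, 9]


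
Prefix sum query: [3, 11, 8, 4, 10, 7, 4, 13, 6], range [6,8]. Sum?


Prefix sums: [0, 3, 14, 22, 26, 36, 43, 47, 60, 66]
Sum[6..8] = prefix[9] - prefix[6] = 66 - 43 = 23


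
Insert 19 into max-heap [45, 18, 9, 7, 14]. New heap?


Append 19: [45, 18, 9, 7, 14, 19]
Bubble up: swap idx 5(19) with idx 2(9)
Result: [45, 18, 19, 7, 14, 9]


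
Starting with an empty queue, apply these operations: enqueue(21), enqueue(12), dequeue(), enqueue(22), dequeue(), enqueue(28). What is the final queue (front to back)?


enqueue(21) -> [21]
enqueue(12) -> [21, 12]
dequeue() returns 21 -> [12]
enqueue(22) -> [12, 22]
dequeue() returns 12 -> [22]
enqueue(28) -> [22, 28]
Final queue (front to back): [22, 28]


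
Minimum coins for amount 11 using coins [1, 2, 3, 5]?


dp[0]=0; dp[i]=1+min(dp[i-c] for c in coins)
...dp[6]=2, dp[7]=2, dp[8]=2, dp[9]=3, dp[10]=2, dp[11]=3
Minimum coins for 11 = 3


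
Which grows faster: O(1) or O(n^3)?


constant grows slower than cubic
O(1) is asymptotically smaller; O(n^3) grows faster


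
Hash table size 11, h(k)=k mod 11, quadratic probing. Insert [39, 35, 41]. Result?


Insertions: 39->slot 6; 35->slot 2; 41->slot 8
Table: [None, None, 35, None, None, None, 39, None, 41, None, None]


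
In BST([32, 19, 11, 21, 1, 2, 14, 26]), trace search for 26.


BST root = 32
Search for 26: compare at each node
Path: [32, 19, 21, 26]


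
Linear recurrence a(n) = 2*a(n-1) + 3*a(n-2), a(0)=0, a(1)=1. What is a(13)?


Build bottom-up:
...a(11)=44287, a(12)=132860, a(13)=2*132860+3*44287=398581


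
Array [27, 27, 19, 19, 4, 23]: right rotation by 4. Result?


Right rotate by 4: [19, 19, 4, 23, 27, 27]


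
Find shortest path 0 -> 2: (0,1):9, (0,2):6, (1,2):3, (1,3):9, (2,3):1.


Dijkstra from 0:
Distances: {0: 0, 1: 9, 2: 6, 3: 7}
Shortest distance to 2 = 6, path = [0, 2]


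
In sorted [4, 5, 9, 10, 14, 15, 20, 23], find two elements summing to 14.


Two pointers: lo=0, hi=7
Found pair: (4, 10) summing to 14


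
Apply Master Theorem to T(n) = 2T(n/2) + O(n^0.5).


a=2, b=2, c=0.5. log_2(2)=1 > c=0.5. Case 1: O(n^log_b(a)) = O(n)
Complexity: O(n)


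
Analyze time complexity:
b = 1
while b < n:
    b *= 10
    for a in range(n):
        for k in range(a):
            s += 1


Per nesting level: O(log n) * O(n) * O(n) [triangular over a] = O(n^2 log n)
Complexity: O(n^2 log n)


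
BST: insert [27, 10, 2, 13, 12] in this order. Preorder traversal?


Root = 27; build tree by BST insertion.
Preorder traversal: [27, 10, 2, 13, 12]


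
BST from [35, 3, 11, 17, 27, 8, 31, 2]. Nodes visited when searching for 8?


BST root = 35
Search for 8: compare at each node
Path: [35, 3, 11, 8]


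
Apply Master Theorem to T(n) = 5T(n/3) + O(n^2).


a=5, b=3, c=2. log_3(5)=1.465 < c=2. Case 3: O(n^c) = O(n^2)
Complexity: O(n^2)


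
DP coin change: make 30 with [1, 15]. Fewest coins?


dp[0]=0; dp[i]=1+min(dp[i-c] for c in coins)
...dp[25]=11, dp[26]=12, dp[27]=13, dp[28]=14, dp[29]=15, dp[30]=2
Minimum coins for 30 = 2


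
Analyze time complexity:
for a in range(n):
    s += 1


Per nesting level: O(n) = O(n)
Complexity: O(n)


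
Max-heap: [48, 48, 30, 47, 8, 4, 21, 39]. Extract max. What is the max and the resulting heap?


Max = 48
Replace root with last, heapify down
Resulting heap: [48, 47, 30, 39, 8, 4, 21]


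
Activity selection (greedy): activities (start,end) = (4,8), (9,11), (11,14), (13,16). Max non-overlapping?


Greedy: pick earliest-ending, then skip overlaps.
Selected (3 activities): [(4, 8), (9, 11), (11, 14)]


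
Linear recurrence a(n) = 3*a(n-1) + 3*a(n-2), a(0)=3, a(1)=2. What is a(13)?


Build bottom-up:
...a(11)=2220291, a(12)=8417763, a(13)=3*8417763+3*2220291=31914162


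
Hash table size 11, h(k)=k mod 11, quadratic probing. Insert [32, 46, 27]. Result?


Insertions: 32->slot 10; 46->slot 2; 27->slot 5
Table: [None, None, 46, None, None, 27, None, None, None, None, 32]


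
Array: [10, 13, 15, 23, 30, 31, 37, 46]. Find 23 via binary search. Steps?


Search for 23:
[0,7] mid=3 arr[3]=23
Total: 1 comparisons


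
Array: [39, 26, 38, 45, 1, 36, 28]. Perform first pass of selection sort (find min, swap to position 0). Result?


After one pass: [1, 26, 38, 45, 39, 36, 28]


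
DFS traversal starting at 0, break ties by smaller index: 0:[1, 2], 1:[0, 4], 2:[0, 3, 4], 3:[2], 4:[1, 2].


DFS stack-based: start with [0]
Visit order: [0, 1, 4, 2, 3]


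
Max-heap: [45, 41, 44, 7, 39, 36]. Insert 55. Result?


Append 55: [45, 41, 44, 7, 39, 36, 55]
Bubble up: swap idx 6(55) with idx 2(44); swap idx 2(55) with idx 0(45)
Result: [55, 41, 45, 7, 39, 36, 44]


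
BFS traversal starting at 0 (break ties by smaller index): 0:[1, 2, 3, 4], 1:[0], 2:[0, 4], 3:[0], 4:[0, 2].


BFS queue: start with [0]
Visit order: [0, 1, 2, 3, 4]


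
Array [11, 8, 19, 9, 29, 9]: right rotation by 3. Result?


Right rotate by 3: [9, 29, 9, 11, 8, 19]


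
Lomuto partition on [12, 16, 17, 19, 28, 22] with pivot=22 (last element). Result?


Elements <= 22 go left of pivot.
Result: [12, 16, 17, 19, 22, 28], pivot at index 4


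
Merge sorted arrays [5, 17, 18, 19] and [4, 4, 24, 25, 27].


Compare heads, take smaller each step.
Merged: [4, 4, 5, 17, 18, 19, 24, 25, 27]


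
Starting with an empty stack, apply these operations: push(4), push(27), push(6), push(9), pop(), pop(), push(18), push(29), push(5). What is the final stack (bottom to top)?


push(4) -> [4]
push(27) -> [4, 27]
push(6) -> [4, 27, 6]
push(9) -> [4, 27, 6, 9]
pop() returns 9 -> [4, 27, 6]
pop() returns 6 -> [4, 27]
push(18) -> [4, 27, 18]
push(29) -> [4, 27, 18, 29]
push(5) -> [4, 27, 18, 29, 5]
Final stack (bottom to top): [4, 27, 18, 29, 5]


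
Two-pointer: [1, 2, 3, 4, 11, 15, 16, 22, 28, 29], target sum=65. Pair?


Two pointers: lo=0, hi=9
No pair sums to 65


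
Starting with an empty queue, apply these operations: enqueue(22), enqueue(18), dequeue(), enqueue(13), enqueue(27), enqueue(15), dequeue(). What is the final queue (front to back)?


enqueue(22) -> [22]
enqueue(18) -> [22, 18]
dequeue() returns 22 -> [18]
enqueue(13) -> [18, 13]
enqueue(27) -> [18, 13, 27]
enqueue(15) -> [18, 13, 27, 15]
dequeue() returns 18 -> [13, 27, 15]
Final queue (front to back): [13, 27, 15]


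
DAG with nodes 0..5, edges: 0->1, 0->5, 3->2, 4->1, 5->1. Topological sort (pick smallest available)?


Kahn's algorithm, process smallest node first
Order: [0, 3, 2, 4, 5, 1]


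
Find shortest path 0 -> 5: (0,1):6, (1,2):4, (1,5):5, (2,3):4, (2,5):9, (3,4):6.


Dijkstra from 0:
Distances: {0: 0, 1: 6, 2: 10, 3: 14, 4: 20, 5: 11}
Shortest distance to 5 = 11, path = [0, 1, 5]


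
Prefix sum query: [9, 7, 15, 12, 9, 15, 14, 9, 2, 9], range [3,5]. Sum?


Prefix sums: [0, 9, 16, 31, 43, 52, 67, 81, 90, 92, 101]
Sum[3..5] = prefix[6] - prefix[3] = 67 - 31 = 36


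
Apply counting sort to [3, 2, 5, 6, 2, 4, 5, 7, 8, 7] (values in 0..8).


Count array: [0, 0, 2, 1, 1, 2, 1, 2, 1]
Reconstruct: [2, 2, 3, 4, 5, 5, 6, 7, 7, 8]


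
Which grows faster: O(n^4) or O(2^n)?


quartic grows slower than exponential
O(n^4) is asymptotically smaller; O(2^n) grows faster


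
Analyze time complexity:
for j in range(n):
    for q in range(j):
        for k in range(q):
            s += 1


Per nesting level: O(n) * O(n) [triangular over j] * O(n) [triangular over q] = O(n^3)
Complexity: O(n^3)


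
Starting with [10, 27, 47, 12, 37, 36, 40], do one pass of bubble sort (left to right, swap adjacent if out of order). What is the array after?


After one pass: [10, 27, 12, 37, 36, 40, 47]


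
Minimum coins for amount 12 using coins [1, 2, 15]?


dp[0]=0; dp[i]=1+min(dp[i-c] for c in coins)
...dp[7]=4, dp[8]=4, dp[9]=5, dp[10]=5, dp[11]=6, dp[12]=6
Minimum coins for 12 = 6


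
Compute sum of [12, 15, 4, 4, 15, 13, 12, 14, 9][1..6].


Prefix sums: [0, 12, 27, 31, 35, 50, 63, 75, 89, 98]
Sum[1..6] = prefix[7] - prefix[1] = 75 - 12 = 63


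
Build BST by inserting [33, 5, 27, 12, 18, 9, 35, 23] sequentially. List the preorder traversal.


Root = 33; build tree by BST insertion.
Preorder traversal: [33, 5, 27, 12, 9, 18, 23, 35]


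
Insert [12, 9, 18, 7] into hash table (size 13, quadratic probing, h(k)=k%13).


Insertions: 12->slot 12; 9->slot 9; 18->slot 5; 7->slot 7
Table: [None, None, None, None, None, 18, None, 7, None, 9, None, None, 12]


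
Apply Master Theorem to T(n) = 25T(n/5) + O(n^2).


a=25, b=5, c=2. log_5(25)=2 = c=2. Case 2: O(n^c log n) = O(n^2 log n)
Complexity: O(n^2 log n)


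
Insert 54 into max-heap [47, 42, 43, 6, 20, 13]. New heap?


Append 54: [47, 42, 43, 6, 20, 13, 54]
Bubble up: swap idx 6(54) with idx 2(43); swap idx 2(54) with idx 0(47)
Result: [54, 42, 47, 6, 20, 13, 43]


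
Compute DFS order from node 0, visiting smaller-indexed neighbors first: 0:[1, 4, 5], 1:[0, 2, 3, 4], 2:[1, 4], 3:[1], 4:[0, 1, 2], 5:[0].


DFS stack-based: start with [0]
Visit order: [0, 1, 2, 4, 3, 5]


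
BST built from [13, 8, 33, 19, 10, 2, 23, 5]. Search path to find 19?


BST root = 13
Search for 19: compare at each node
Path: [13, 33, 19]


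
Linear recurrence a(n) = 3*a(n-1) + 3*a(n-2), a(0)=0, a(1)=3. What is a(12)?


Build bottom-up:
...a(10)=401679, a(11)=1522881, a(12)=3*1522881+3*401679=5773680


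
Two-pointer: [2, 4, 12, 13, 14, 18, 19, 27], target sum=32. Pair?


Two pointers: lo=0, hi=7
Found pair: (13, 19) summing to 32


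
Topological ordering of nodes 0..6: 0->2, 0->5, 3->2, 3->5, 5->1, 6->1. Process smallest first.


Kahn's algorithm, process smallest node first
Order: [0, 3, 2, 4, 5, 6, 1]


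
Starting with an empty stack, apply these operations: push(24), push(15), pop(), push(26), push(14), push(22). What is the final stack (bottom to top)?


push(24) -> [24]
push(15) -> [24, 15]
pop() returns 15 -> [24]
push(26) -> [24, 26]
push(14) -> [24, 26, 14]
push(22) -> [24, 26, 14, 22]
Final stack (bottom to top): [24, 26, 14, 22]


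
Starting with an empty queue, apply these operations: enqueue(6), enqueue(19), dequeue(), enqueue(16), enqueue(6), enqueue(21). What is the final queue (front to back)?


enqueue(6) -> [6]
enqueue(19) -> [6, 19]
dequeue() returns 6 -> [19]
enqueue(16) -> [19, 16]
enqueue(6) -> [19, 16, 6]
enqueue(21) -> [19, 16, 6, 21]
Final queue (front to back): [19, 16, 6, 21]


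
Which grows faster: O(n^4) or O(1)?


constant grows slower than quartic
O(1) is asymptotically smaller; O(n^4) grows faster


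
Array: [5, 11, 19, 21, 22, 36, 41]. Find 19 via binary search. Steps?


Search for 19:
[0,6] mid=3 arr[3]=21
[0,2] mid=1 arr[1]=11
[2,2] mid=2 arr[2]=19
Total: 3 comparisons


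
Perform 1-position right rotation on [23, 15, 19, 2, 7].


Right rotate by 1: [7, 23, 15, 19, 2]


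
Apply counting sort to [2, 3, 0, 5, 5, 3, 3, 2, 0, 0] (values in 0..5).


Count array: [3, 0, 2, 3, 0, 2]
Reconstruct: [0, 0, 0, 2, 2, 3, 3, 3, 5, 5]


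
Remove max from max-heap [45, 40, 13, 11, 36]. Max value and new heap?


Max = 45
Replace root with last, heapify down
Resulting heap: [40, 36, 13, 11]


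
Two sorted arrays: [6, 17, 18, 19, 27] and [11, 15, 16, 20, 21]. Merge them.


Compare heads, take smaller each step.
Merged: [6, 11, 15, 16, 17, 18, 19, 20, 21, 27]


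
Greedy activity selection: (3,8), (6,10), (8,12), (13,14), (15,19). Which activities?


Greedy: pick earliest-ending, then skip overlaps.
Selected (4 activities): [(3, 8), (8, 12), (13, 14), (15, 19)]


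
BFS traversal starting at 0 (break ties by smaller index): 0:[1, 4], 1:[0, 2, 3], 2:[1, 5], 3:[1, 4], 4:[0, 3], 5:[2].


BFS queue: start with [0]
Visit order: [0, 1, 4, 2, 3, 5]


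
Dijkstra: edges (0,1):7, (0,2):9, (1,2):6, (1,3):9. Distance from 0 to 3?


Dijkstra from 0:
Distances: {0: 0, 1: 7, 2: 9, 3: 16}
Shortest distance to 3 = 16, path = [0, 1, 3]


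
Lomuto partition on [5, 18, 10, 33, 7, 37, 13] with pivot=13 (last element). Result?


Elements <= 13 go left of pivot.
Result: [5, 10, 7, 13, 18, 37, 33], pivot at index 3


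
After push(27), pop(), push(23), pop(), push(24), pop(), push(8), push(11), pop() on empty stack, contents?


push(27) -> [27]
pop() returns 27 -> []
push(23) -> [23]
pop() returns 23 -> []
push(24) -> [24]
pop() returns 24 -> []
push(8) -> [8]
push(11) -> [8, 11]
pop() returns 11 -> [8]
Final stack (bottom to top): [8]


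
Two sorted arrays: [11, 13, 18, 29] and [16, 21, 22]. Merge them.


Compare heads, take smaller each step.
Merged: [11, 13, 16, 18, 21, 22, 29]


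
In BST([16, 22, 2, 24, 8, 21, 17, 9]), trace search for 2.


BST root = 16
Search for 2: compare at each node
Path: [16, 2]


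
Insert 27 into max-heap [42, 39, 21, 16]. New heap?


Append 27: [42, 39, 21, 16, 27]
Bubble up: no swaps needed
Result: [42, 39, 21, 16, 27]
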